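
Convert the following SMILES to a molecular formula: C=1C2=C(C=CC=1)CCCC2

Heavy atoms from the SMILES: 10 C.
Implicit hydrogens by atom environment:
  4 × C: 2 H each → 8
  4 × C (aromatic): 1 H each → 4
  2 × C (aromatic): no H
  Total hydrogens = 12.
Molecular formula: C10H12

C10H12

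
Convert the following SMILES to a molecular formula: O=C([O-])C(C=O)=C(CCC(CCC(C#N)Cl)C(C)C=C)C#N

Heavy atoms from the SMILES: 16 C, 1 Cl, 2 N, 3 O.
Implicit hydrogens by atom environment:
  5 × C: 2 H each → 10
  5 × C: 1 H each → 5
  5 × C: no H
  2 × N: no H
  2 × O: no H
  1 × C: 3 H
  1 × Cl: no H
  1 × O (charge -1): no H
  Total hydrogens = 18.
Net charge -1.
Molecular formula: C16H18ClN2O3-

C16H18ClN2O3-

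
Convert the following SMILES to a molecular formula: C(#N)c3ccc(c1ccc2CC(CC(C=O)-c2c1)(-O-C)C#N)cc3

Heavy atoms from the SMILES: 20 C, 2 N, 2 O.
Implicit hydrogens by atom environment:
  7 × C (aromatic): 1 H each → 7
  5 × C (aromatic): no H
  3 × C: no H
  2 × C: 2 H each → 4
  2 × C: 1 H each → 2
  2 × N: no H
  2 × O: no H
  1 × C: 3 H
  Total hydrogens = 16.
Molecular formula: C20H16N2O2

C20H16N2O2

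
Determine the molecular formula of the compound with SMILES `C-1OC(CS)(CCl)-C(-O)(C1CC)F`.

Heavy atoms from the SMILES: 8 C, 1 Cl, 1 F, 2 O, 1 S.
Implicit hydrogens by atom environment:
  4 × C: 2 H each → 8
  2 × C: no H
  1 × C: 3 H
  1 × C: 1 H
  1 × Cl: no H
  1 × F: no H
  1 × O: 1 H
  1 × O: no H
  1 × S: 1 H
  Total hydrogens = 14.
Molecular formula: C8H14ClFO2S

C8H14ClFO2S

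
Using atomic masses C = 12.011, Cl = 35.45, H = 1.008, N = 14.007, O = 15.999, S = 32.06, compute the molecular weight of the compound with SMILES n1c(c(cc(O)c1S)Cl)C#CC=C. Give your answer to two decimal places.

Molecular formula: C9H6ClNOS.
M = 9×12.011 + 1×35.45 + 6×1.008 + 1×14.007 + 1×15.999 + 1×32.06 = 211.66 g/mol.

211.66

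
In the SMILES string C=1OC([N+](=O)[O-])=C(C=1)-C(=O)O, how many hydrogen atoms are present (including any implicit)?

3

Hydrogens are implicit in SMILES; fill each atom to its normal valence:
  2 × C (aromatic): 1 H each → 2
  2 × C (aromatic): no H
  2 × O: no H
  1 × C: no H
  1 × N (charge +1): no H
  1 × O: 1 H
  1 × O (aromatic): no H
  1 × O (charge -1): no H
  Total hydrogens = 3.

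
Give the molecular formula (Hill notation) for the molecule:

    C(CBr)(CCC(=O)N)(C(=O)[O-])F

Heavy atoms from the SMILES: 1 Br, 6 C, 1 F, 1 N, 3 O.
Implicit hydrogens by atom environment:
  3 × C: 2 H each → 6
  3 × C: no H
  2 × O: no H
  1 × Br: no H
  1 × F: no H
  1 × N: 2 H
  1 × O (charge -1): no H
  Total hydrogens = 8.
Net charge -1.
Molecular formula: C6H8BrFNO3-

C6H8BrFNO3-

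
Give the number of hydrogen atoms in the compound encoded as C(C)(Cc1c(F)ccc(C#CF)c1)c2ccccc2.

14

Hydrogens are implicit in SMILES; fill each atom to its normal valence:
  8 × C (aromatic): 1 H each → 8
  4 × C (aromatic): no H
  2 × C: no H
  2 × F: no H
  1 × C: 3 H
  1 × C: 2 H
  1 × C: 1 H
  Total hydrogens = 14.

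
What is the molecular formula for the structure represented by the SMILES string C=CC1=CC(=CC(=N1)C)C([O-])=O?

Heavy atoms from the SMILES: 9 C, 1 N, 2 O.
Implicit hydrogens by atom environment:
  3 × C (aromatic): no H
  2 × C (aromatic): 1 H each → 2
  1 × C: 3 H
  1 × C: 2 H
  1 × C: 1 H
  1 × C: no H
  1 × N (aromatic): no H
  1 × O: no H
  1 × O (charge -1): no H
  Total hydrogens = 8.
Net charge -1.
Molecular formula: C9H8NO2-

C9H8NO2-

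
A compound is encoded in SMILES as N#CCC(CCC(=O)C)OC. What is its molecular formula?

C8H13NO2

Heavy atoms from the SMILES: 8 C, 1 N, 2 O.
Implicit hydrogens by atom environment:
  3 × C: 2 H each → 6
  2 × C: 3 H each → 6
  2 × C: no H
  2 × O: no H
  1 × C: 1 H
  1 × N: no H
  Total hydrogens = 13.
Molecular formula: C8H13NO2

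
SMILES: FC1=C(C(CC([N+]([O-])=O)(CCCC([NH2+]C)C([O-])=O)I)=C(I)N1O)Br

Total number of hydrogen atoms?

15

Hydrogens are implicit in SMILES; fill each atom to its normal valence:
  4 × C: 2 H each → 8
  4 × C (aromatic): no H
  2 × C: no H
  2 × I: no H
  2 × O: no H
  2 × O (charge -1): no H
  1 × Br: no H
  1 × C: 3 H
  1 × C: 1 H
  1 × F: no H
  1 × N (charge +1): 2 H
  1 × N (aromatic): no H
  1 × N (charge +1): no H
  1 × O: 1 H
  Total hydrogens = 15.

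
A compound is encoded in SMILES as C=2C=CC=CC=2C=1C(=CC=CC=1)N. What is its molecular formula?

Heavy atoms from the SMILES: 12 C, 1 N.
Implicit hydrogens by atom environment:
  9 × C (aromatic): 1 H each → 9
  3 × C (aromatic): no H
  1 × N: 2 H
  Total hydrogens = 11.
Molecular formula: C12H11N

C12H11N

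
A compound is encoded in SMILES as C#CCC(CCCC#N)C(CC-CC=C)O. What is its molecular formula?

C14H21NO

Heavy atoms from the SMILES: 14 C, 1 N, 1 O.
Implicit hydrogens by atom environment:
  8 × C: 2 H each → 16
  4 × C: 1 H each → 4
  2 × C: no H
  1 × N: no H
  1 × O: 1 H
  Total hydrogens = 21.
Molecular formula: C14H21NO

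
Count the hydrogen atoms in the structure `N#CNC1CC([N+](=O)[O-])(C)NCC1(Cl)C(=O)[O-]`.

Hydrogens are implicit in SMILES; fill each atom to its normal valence:
  4 × C: no H
  2 × C: 2 H each → 4
  2 × N: 1 H each → 2
  2 × O: no H
  2 × O (charge -1): no H
  1 × C: 3 H
  1 × C: 1 H
  1 × Cl: no H
  1 × N (charge +1): no H
  1 × N: no H
  Total hydrogens = 10.

10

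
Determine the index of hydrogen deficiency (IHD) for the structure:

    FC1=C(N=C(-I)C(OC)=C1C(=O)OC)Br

Molecular formula from the SMILES: C8H6BrFINO3.
DoU = (2C + 2 + N − H − X)/2 = (2·8 + 2 + 1 − 6 − 3)/2 = 10/2 = 5.
(Structurally: 1 ring(s) + 4 π bond(s) = 5.)

5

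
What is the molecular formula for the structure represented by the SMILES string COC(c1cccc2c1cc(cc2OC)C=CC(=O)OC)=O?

Heavy atoms from the SMILES: 17 C, 5 O.
Implicit hydrogens by atom environment:
  5 × C (aromatic): 1 H each → 5
  5 × C (aromatic): no H
  5 × O: no H
  3 × C: 3 H each → 9
  2 × C: 1 H each → 2
  2 × C: no H
  Total hydrogens = 16.
Molecular formula: C17H16O5

C17H16O5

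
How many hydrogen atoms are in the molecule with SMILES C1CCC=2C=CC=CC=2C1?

Hydrogens are implicit in SMILES; fill each atom to its normal valence:
  4 × C: 2 H each → 8
  4 × C (aromatic): 1 H each → 4
  2 × C (aromatic): no H
  Total hydrogens = 12.

12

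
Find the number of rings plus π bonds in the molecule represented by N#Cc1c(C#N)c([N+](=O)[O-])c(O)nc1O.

9

Molecular formula from the SMILES: C7H2N4O4.
DoU = (2C + 2 + N − H − X)/2 = (2·7 + 2 + 4 − 2 − 0)/2 = 18/2 = 9.
(Structurally: 1 ring(s) + 8 π bond(s) = 9.)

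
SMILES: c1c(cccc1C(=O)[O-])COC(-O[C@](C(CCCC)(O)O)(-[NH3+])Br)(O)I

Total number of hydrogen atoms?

21

Hydrogens are implicit in SMILES; fill each atom to its normal valence:
  4 × C: 2 H each → 8
  4 × C (aromatic): 1 H each → 4
  4 × C: no H
  3 × O: 1 H each → 3
  3 × O: no H
  2 × C (aromatic): no H
  1 × Br: no H
  1 × C: 3 H
  1 × I: no H
  1 × N (charge +1): 3 H
  1 × O (charge -1): no H
  Total hydrogens = 21.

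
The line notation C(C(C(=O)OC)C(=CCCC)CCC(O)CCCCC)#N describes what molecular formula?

C17H29NO3

Heavy atoms from the SMILES: 17 C, 1 N, 3 O.
Implicit hydrogens by atom environment:
  8 × C: 2 H each → 16
  3 × C: 3 H each → 9
  3 × C: 1 H each → 3
  3 × C: no H
  2 × O: no H
  1 × N: no H
  1 × O: 1 H
  Total hydrogens = 29.
Molecular formula: C17H29NO3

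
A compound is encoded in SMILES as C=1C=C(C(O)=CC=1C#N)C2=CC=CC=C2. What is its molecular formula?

Heavy atoms from the SMILES: 13 C, 1 N, 1 O.
Implicit hydrogens by atom environment:
  8 × C (aromatic): 1 H each → 8
  4 × C (aromatic): no H
  1 × C: no H
  1 × N: no H
  1 × O: 1 H
  Total hydrogens = 9.
Molecular formula: C13H9NO

C13H9NO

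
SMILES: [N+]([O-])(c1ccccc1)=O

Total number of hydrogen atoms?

5

Hydrogens are implicit in SMILES; fill each atom to its normal valence:
  5 × C (aromatic): 1 H each → 5
  1 × C (aromatic): no H
  1 × N (charge +1): no H
  1 × O: no H
  1 × O (charge -1): no H
  Total hydrogens = 5.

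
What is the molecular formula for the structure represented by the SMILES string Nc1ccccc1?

C6H7N

Heavy atoms from the SMILES: 6 C, 1 N.
Implicit hydrogens by atom environment:
  5 × C (aromatic): 1 H each → 5
  1 × C (aromatic): no H
  1 × N: 2 H
  Total hydrogens = 7.
Molecular formula: C6H7N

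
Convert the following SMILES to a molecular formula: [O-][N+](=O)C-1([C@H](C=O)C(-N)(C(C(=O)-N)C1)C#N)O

Heavy atoms from the SMILES: 8 C, 4 N, 5 O.
Implicit hydrogens by atom environment:
  4 × C: no H
  3 × C: 1 H each → 3
  3 × O: no H
  2 × N: 2 H each → 4
  1 × C: 2 H
  1 × N: no H
  1 × N (charge +1): no H
  1 × O: 1 H
  1 × O (charge -1): no H
  Total hydrogens = 10.
Molecular formula: C8H10N4O5

C8H10N4O5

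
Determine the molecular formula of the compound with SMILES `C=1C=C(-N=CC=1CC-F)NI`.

Heavy atoms from the SMILES: 7 C, 1 F, 1 I, 2 N.
Implicit hydrogens by atom environment:
  3 × C (aromatic): 1 H each → 3
  2 × C: 2 H each → 4
  2 × C (aromatic): no H
  1 × F: no H
  1 × I: no H
  1 × N: 1 H
  1 × N (aromatic): no H
  Total hydrogens = 8.
Molecular formula: C7H8FIN2

C7H8FIN2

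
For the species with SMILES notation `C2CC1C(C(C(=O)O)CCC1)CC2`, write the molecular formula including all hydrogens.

Heavy atoms from the SMILES: 11 C, 2 O.
Implicit hydrogens by atom environment:
  7 × C: 2 H each → 14
  3 × C: 1 H each → 3
  1 × C: no H
  1 × O: 1 H
  1 × O: no H
  Total hydrogens = 18.
Molecular formula: C11H18O2

C11H18O2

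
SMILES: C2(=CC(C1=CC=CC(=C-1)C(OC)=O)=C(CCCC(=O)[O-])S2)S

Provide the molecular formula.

C16H15O4S2-

Heavy atoms from the SMILES: 16 C, 4 O, 2 S.
Implicit hydrogens by atom environment:
  5 × C (aromatic): 1 H each → 5
  5 × C (aromatic): no H
  3 × C: 2 H each → 6
  3 × O: no H
  2 × C: no H
  1 × C: 3 H
  1 × O (charge -1): no H
  1 × S: 1 H
  1 × S (aromatic): no H
  Total hydrogens = 15.
Net charge -1.
Molecular formula: C16H15O4S2-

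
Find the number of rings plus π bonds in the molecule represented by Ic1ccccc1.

Molecular formula from the SMILES: C6H5I.
DoU = (2C + 2 + N − H − X)/2 = (2·6 + 2 + 0 − 5 − 1)/2 = 8/2 = 4.
(Structurally: 1 ring(s) + 3 π bond(s) = 4.)

4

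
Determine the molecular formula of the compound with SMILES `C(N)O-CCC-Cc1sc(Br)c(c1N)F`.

Heavy atoms from the SMILES: 1 Br, 9 C, 1 F, 2 N, 1 O, 1 S.
Implicit hydrogens by atom environment:
  5 × C: 2 H each → 10
  4 × C (aromatic): no H
  2 × N: 2 H each → 4
  1 × Br: no H
  1 × F: no H
  1 × O: no H
  1 × S (aromatic): no H
  Total hydrogens = 14.
Molecular formula: C9H14BrFN2OS

C9H14BrFN2OS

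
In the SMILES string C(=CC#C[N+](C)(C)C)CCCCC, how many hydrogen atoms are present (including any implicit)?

22

Hydrogens are implicit in SMILES; fill each atom to its normal valence:
  4 × C: 3 H each → 12
  4 × C: 2 H each → 8
  2 × C: 1 H each → 2
  2 × C: no H
  1 × N (charge +1): no H
  Total hydrogens = 22.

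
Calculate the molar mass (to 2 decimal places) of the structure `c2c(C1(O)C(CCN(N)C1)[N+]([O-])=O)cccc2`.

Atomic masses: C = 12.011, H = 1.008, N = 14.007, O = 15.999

Molecular formula: C11H15N3O3.
M = 11×12.011 + 15×1.008 + 3×14.007 + 3×15.999 = 237.26 g/mol.

237.26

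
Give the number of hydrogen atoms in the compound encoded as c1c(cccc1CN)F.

Hydrogens are implicit in SMILES; fill each atom to its normal valence:
  4 × C (aromatic): 1 H each → 4
  2 × C (aromatic): no H
  1 × C: 2 H
  1 × F: no H
  1 × N: 2 H
  Total hydrogens = 8.

8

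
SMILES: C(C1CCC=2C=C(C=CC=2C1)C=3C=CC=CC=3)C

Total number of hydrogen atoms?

Hydrogens are implicit in SMILES; fill each atom to its normal valence:
  8 × C (aromatic): 1 H each → 8
  4 × C: 2 H each → 8
  4 × C (aromatic): no H
  1 × C: 3 H
  1 × C: 1 H
  Total hydrogens = 20.

20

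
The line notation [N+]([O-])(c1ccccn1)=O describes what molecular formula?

Heavy atoms from the SMILES: 5 C, 2 N, 2 O.
Implicit hydrogens by atom environment:
  4 × C (aromatic): 1 H each → 4
  1 × C (aromatic): no H
  1 × N (aromatic): no H
  1 × N (charge +1): no H
  1 × O: no H
  1 × O (charge -1): no H
  Total hydrogens = 4.
Molecular formula: C5H4N2O2

C5H4N2O2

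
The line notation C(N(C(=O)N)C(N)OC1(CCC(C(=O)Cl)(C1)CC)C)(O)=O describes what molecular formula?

C12H20ClN3O5

Heavy atoms from the SMILES: 12 C, 1 Cl, 3 N, 5 O.
Implicit hydrogens by atom environment:
  5 × C: no H
  4 × C: 2 H each → 8
  4 × O: no H
  2 × C: 3 H each → 6
  2 × N: 2 H each → 4
  1 × C: 1 H
  1 × Cl: no H
  1 × N: no H
  1 × O: 1 H
  Total hydrogens = 20.
Molecular formula: C12H20ClN3O5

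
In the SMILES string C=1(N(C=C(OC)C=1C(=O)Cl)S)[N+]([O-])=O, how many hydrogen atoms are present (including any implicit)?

5

Hydrogens are implicit in SMILES; fill each atom to its normal valence:
  3 × C (aromatic): no H
  3 × O: no H
  1 × C: 3 H
  1 × C (aromatic): 1 H
  1 × C: no H
  1 × Cl: no H
  1 × N (aromatic): no H
  1 × N (charge +1): no H
  1 × O (charge -1): no H
  1 × S: 1 H
  Total hydrogens = 5.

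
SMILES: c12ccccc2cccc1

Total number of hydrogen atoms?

8

Hydrogens are implicit in SMILES; fill each atom to its normal valence:
  8 × C (aromatic): 1 H each → 8
  2 × C (aromatic): no H
  Total hydrogens = 8.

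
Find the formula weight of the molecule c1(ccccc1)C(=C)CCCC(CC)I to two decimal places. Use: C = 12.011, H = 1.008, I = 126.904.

314.21

Molecular formula: C14H19I.
M = 14×12.011 + 19×1.008 + 1×126.904 = 314.21 g/mol.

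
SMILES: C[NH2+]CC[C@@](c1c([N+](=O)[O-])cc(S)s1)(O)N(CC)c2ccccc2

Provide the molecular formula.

Heavy atoms from the SMILES: 16 C, 3 N, 3 O, 2 S.
Implicit hydrogens by atom environment:
  6 × C (aromatic): 1 H each → 6
  4 × C (aromatic): no H
  3 × C: 2 H each → 6
  2 × C: 3 H each → 6
  1 × C: no H
  1 × N (charge +1): 2 H
  1 × N: no H
  1 × N (charge +1): no H
  1 × O: 1 H
  1 × O: no H
  1 × O (charge -1): no H
  1 × S: 1 H
  1 × S (aromatic): no H
  Total hydrogens = 22.
Net charge +1.
Molecular formula: C16H22N3O3S2+

C16H22N3O3S2+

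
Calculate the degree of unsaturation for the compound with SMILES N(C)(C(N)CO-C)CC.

0

Molecular formula from the SMILES: C6H16N2O.
DoU = (2C + 2 + N − H − X)/2 = (2·6 + 2 + 2 − 16 − 0)/2 = 0/2 = 0.
(Structurally: 0 ring(s) + 0 π bond(s) = 0.)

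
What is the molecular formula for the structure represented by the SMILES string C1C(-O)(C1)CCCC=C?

Heavy atoms from the SMILES: 8 C, 1 O.
Implicit hydrogens by atom environment:
  6 × C: 2 H each → 12
  1 × C: 1 H
  1 × C: no H
  1 × O: 1 H
  Total hydrogens = 14.
Molecular formula: C8H14O

C8H14O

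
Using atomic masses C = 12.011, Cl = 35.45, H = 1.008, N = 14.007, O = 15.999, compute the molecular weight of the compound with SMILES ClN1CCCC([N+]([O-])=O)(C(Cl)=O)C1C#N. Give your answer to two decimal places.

Molecular formula: C7H7Cl2N3O3.
M = 7×12.011 + 2×35.45 + 7×1.008 + 3×14.007 + 3×15.999 = 252.05 g/mol.

252.05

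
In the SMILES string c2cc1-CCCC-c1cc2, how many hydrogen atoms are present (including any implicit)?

Hydrogens are implicit in SMILES; fill each atom to its normal valence:
  4 × C: 2 H each → 8
  4 × C (aromatic): 1 H each → 4
  2 × C (aromatic): no H
  Total hydrogens = 12.

12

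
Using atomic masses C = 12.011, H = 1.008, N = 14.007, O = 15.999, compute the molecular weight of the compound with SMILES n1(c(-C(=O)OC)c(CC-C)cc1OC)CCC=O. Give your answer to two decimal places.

253.30

Molecular formula: C13H19NO4.
M = 13×12.011 + 19×1.008 + 1×14.007 + 4×15.999 = 253.30 g/mol.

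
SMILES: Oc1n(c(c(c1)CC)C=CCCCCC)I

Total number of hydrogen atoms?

20

Hydrogens are implicit in SMILES; fill each atom to its normal valence:
  5 × C: 2 H each → 10
  3 × C (aromatic): no H
  2 × C: 3 H each → 6
  2 × C: 1 H each → 2
  1 × C (aromatic): 1 H
  1 × I: no H
  1 × N (aromatic): no H
  1 × O: 1 H
  Total hydrogens = 20.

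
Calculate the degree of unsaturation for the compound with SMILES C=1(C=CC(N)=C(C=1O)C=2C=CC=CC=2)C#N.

10

Molecular formula from the SMILES: C13H10N2O.
DoU = (2C + 2 + N − H − X)/2 = (2·13 + 2 + 2 − 10 − 0)/2 = 20/2 = 10.
(Structurally: 2 ring(s) + 8 π bond(s) = 10.)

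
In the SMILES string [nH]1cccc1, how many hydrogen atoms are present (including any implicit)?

5

Hydrogens are implicit in SMILES; fill each atom to its normal valence:
  4 × C (aromatic): 1 H each → 4
  1 × N (aromatic): 1 H
  Total hydrogens = 5.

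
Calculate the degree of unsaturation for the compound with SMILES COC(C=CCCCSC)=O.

2

Molecular formula from the SMILES: C8H14O2S.
DoU = (2C + 2 + N − H − X)/2 = (2·8 + 2 + 0 − 14 − 0)/2 = 4/2 = 2.
(Structurally: 0 ring(s) + 2 π bond(s) = 2.)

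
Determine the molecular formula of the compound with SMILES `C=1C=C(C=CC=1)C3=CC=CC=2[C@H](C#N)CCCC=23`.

C17H15N

Heavy atoms from the SMILES: 17 C, 1 N.
Implicit hydrogens by atom environment:
  8 × C (aromatic): 1 H each → 8
  4 × C (aromatic): no H
  3 × C: 2 H each → 6
  1 × C: 1 H
  1 × C: no H
  1 × N: no H
  Total hydrogens = 15.
Molecular formula: C17H15N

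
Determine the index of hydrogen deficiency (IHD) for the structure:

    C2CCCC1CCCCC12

Molecular formula from the SMILES: C10H18.
DoU = (2C + 2 + N − H − X)/2 = (2·10 + 2 + 0 − 18 − 0)/2 = 4/2 = 2.
(Structurally: 2 ring(s) + 0 π bond(s) = 2.)

2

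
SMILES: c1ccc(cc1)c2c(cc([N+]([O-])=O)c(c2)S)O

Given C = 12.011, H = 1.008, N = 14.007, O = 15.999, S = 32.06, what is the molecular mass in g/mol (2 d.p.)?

Molecular formula: C12H9NO3S.
M = 12×12.011 + 9×1.008 + 1×14.007 + 3×15.999 + 1×32.06 = 247.27 g/mol.

247.27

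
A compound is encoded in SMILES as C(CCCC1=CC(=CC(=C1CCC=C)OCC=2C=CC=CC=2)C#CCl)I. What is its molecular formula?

C23H24ClIO

Heavy atoms from the SMILES: 23 C, 1 Cl, 1 I, 1 O.
Implicit hydrogens by atom environment:
  8 × C: 2 H each → 16
  7 × C (aromatic): 1 H each → 7
  5 × C (aromatic): no H
  2 × C: no H
  1 × C: 1 H
  1 × Cl: no H
  1 × I: no H
  1 × O: no H
  Total hydrogens = 24.
Molecular formula: C23H24ClIO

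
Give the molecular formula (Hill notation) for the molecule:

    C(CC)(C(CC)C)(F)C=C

Heavy atoms from the SMILES: 9 C, 1 F.
Implicit hydrogens by atom environment:
  3 × C: 3 H each → 9
  3 × C: 2 H each → 6
  2 × C: 1 H each → 2
  1 × C: no H
  1 × F: no H
  Total hydrogens = 17.
Molecular formula: C9H17F

C9H17F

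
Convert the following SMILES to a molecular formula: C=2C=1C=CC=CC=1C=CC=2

C10H8

Heavy atoms from the SMILES: 10 C.
Implicit hydrogens by atom environment:
  8 × C (aromatic): 1 H each → 8
  2 × C (aromatic): no H
  Total hydrogens = 8.
Molecular formula: C10H8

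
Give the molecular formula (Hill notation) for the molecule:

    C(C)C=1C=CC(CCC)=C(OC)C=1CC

Heavy atoms from the SMILES: 14 C, 1 O.
Implicit hydrogens by atom environment:
  4 × C: 3 H each → 12
  4 × C: 2 H each → 8
  4 × C (aromatic): no H
  2 × C (aromatic): 1 H each → 2
  1 × O: no H
  Total hydrogens = 22.
Molecular formula: C14H22O

C14H22O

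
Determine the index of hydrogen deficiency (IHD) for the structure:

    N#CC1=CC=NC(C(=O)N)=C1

Molecular formula from the SMILES: C7H5N3O.
DoU = (2C + 2 + N − H − X)/2 = (2·7 + 2 + 3 − 5 − 0)/2 = 14/2 = 7.
(Structurally: 1 ring(s) + 6 π bond(s) = 7.)

7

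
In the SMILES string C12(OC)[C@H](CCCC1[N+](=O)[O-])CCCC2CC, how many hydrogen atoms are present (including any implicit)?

23

Hydrogens are implicit in SMILES; fill each atom to its normal valence:
  7 × C: 2 H each → 14
  3 × C: 1 H each → 3
  2 × C: 3 H each → 6
  2 × O: no H
  1 × C: no H
  1 × N (charge +1): no H
  1 × O (charge -1): no H
  Total hydrogens = 23.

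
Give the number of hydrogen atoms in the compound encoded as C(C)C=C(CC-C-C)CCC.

Hydrogens are implicit in SMILES; fill each atom to its normal valence:
  6 × C: 2 H each → 12
  3 × C: 3 H each → 9
  1 × C: 1 H
  1 × C: no H
  Total hydrogens = 22.

22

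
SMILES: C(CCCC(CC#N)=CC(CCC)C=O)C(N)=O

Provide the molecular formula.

Heavy atoms from the SMILES: 14 C, 2 N, 2 O.
Implicit hydrogens by atom environment:
  7 × C: 2 H each → 14
  3 × C: 1 H each → 3
  3 × C: no H
  2 × O: no H
  1 × C: 3 H
  1 × N: 2 H
  1 × N: no H
  Total hydrogens = 22.
Molecular formula: C14H22N2O2

C14H22N2O2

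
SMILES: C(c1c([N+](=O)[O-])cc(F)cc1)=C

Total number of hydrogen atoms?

6

Hydrogens are implicit in SMILES; fill each atom to its normal valence:
  3 × C (aromatic): 1 H each → 3
  3 × C (aromatic): no H
  1 × C: 2 H
  1 × C: 1 H
  1 × F: no H
  1 × N (charge +1): no H
  1 × O: no H
  1 × O (charge -1): no H
  Total hydrogens = 6.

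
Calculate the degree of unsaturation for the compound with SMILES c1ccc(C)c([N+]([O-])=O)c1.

Molecular formula from the SMILES: C7H7NO2.
DoU = (2C + 2 + N − H − X)/2 = (2·7 + 2 + 1 − 7 − 0)/2 = 10/2 = 5.
(Structurally: 1 ring(s) + 4 π bond(s) = 5.)

5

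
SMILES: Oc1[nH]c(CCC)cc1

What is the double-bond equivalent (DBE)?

3

Molecular formula from the SMILES: C7H11NO.
DoU = (2C + 2 + N − H − X)/2 = (2·7 + 2 + 1 − 11 − 0)/2 = 6/2 = 3.
(Structurally: 1 ring(s) + 2 π bond(s) = 3.)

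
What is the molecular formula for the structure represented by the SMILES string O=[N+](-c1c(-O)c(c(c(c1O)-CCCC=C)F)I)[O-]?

Heavy atoms from the SMILES: 11 C, 1 F, 1 I, 1 N, 4 O.
Implicit hydrogens by atom environment:
  6 × C (aromatic): no H
  4 × C: 2 H each → 8
  2 × O: 1 H each → 2
  1 × C: 1 H
  1 × F: no H
  1 × I: no H
  1 × N (charge +1): no H
  1 × O: no H
  1 × O (charge -1): no H
  Total hydrogens = 11.
Molecular formula: C11H11FINO4

C11H11FINO4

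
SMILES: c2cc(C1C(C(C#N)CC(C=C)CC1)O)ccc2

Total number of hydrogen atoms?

19

Hydrogens are implicit in SMILES; fill each atom to its normal valence:
  5 × C: 1 H each → 5
  5 × C (aromatic): 1 H each → 5
  4 × C: 2 H each → 8
  1 × C (aromatic): no H
  1 × C: no H
  1 × N: no H
  1 × O: 1 H
  Total hydrogens = 19.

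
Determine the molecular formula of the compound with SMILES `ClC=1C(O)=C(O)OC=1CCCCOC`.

Heavy atoms from the SMILES: 9 C, 1 Cl, 4 O.
Implicit hydrogens by atom environment:
  4 × C: 2 H each → 8
  4 × C (aromatic): no H
  2 × O: 1 H each → 2
  1 × C: 3 H
  1 × Cl: no H
  1 × O (aromatic): no H
  1 × O: no H
  Total hydrogens = 13.
Molecular formula: C9H13ClO4

C9H13ClO4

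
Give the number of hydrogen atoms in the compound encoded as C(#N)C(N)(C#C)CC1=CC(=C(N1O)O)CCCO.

15

Hydrogens are implicit in SMILES; fill each atom to its normal valence:
  4 × C: 2 H each → 8
  3 × C (aromatic): no H
  3 × C: no H
  3 × O: 1 H each → 3
  1 × C (aromatic): 1 H
  1 × C: 1 H
  1 × N: 2 H
  1 × N (aromatic): no H
  1 × N: no H
  Total hydrogens = 15.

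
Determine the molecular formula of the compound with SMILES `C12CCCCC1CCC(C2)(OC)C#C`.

Heavy atoms from the SMILES: 13 C, 1 O.
Implicit hydrogens by atom environment:
  7 × C: 2 H each → 14
  3 × C: 1 H each → 3
  2 × C: no H
  1 × C: 3 H
  1 × O: no H
  Total hydrogens = 20.
Molecular formula: C13H20O

C13H20O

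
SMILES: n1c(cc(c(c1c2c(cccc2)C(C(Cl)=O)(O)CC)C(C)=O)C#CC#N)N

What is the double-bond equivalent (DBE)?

14

Molecular formula from the SMILES: C20H16ClN3O3.
DoU = (2C + 2 + N − H − X)/2 = (2·20 + 2 + 3 − 16 − 1)/2 = 28/2 = 14.
(Structurally: 2 ring(s) + 12 π bond(s) = 14.)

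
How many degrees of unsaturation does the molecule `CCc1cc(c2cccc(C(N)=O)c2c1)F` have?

8

Molecular formula from the SMILES: C13H12FNO.
DoU = (2C + 2 + N − H − X)/2 = (2·13 + 2 + 1 − 12 − 1)/2 = 16/2 = 8.
(Structurally: 2 ring(s) + 6 π bond(s) = 8.)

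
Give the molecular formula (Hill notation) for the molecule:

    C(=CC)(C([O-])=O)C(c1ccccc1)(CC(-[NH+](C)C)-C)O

C16H23NO3

Heavy atoms from the SMILES: 16 C, 1 N, 3 O.
Implicit hydrogens by atom environment:
  5 × C (aromatic): 1 H each → 5
  4 × C: 3 H each → 12
  3 × C: no H
  2 × C: 1 H each → 2
  1 × C: 2 H
  1 × C (aromatic): no H
  1 × N (charge +1): 1 H
  1 × O: 1 H
  1 × O: no H
  1 × O (charge -1): no H
  Total hydrogens = 23.
Molecular formula: C16H23NO3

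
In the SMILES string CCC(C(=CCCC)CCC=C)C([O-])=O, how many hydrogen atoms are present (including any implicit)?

21

Hydrogens are implicit in SMILES; fill each atom to its normal valence:
  6 × C: 2 H each → 12
  3 × C: 1 H each → 3
  2 × C: 3 H each → 6
  2 × C: no H
  1 × O: no H
  1 × O (charge -1): no H
  Total hydrogens = 21.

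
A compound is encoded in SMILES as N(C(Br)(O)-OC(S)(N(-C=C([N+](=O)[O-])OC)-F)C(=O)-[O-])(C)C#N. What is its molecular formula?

C8H9BrFN4O7S-

Heavy atoms from the SMILES: 1 Br, 8 C, 1 F, 4 N, 7 O, 1 S.
Implicit hydrogens by atom environment:
  5 × C: no H
  4 × O: no H
  3 × N: no H
  2 × C: 3 H each → 6
  2 × O (charge -1): no H
  1 × Br: no H
  1 × C: 1 H
  1 × F: no H
  1 × N (charge +1): no H
  1 × O: 1 H
  1 × S: 1 H
  Total hydrogens = 9.
Net charge -1.
Molecular formula: C8H9BrFN4O7S-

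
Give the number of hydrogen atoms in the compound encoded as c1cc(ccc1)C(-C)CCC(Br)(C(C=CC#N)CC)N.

Hydrogens are implicit in SMILES; fill each atom to its normal valence:
  5 × C (aromatic): 1 H each → 5
  4 × C: 1 H each → 4
  3 × C: 2 H each → 6
  2 × C: 3 H each → 6
  2 × C: no H
  1 × Br: no H
  1 × C (aromatic): no H
  1 × N: 2 H
  1 × N: no H
  Total hydrogens = 23.

23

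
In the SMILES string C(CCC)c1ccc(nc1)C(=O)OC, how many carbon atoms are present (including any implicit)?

11

The symbol for carbon appears 11 times in the SMILES. Lowercase c denotes aromatic carbon and counts toward C.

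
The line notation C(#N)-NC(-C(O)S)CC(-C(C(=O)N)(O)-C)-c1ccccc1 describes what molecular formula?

C14H19N3O3S

Heavy atoms from the SMILES: 14 C, 3 N, 3 O, 1 S.
Implicit hydrogens by atom environment:
  5 × C (aromatic): 1 H each → 5
  3 × C: 1 H each → 3
  3 × C: no H
  2 × O: 1 H each → 2
  1 × C: 3 H
  1 × C: 2 H
  1 × C (aromatic): no H
  1 × N: 2 H
  1 × N: 1 H
  1 × N: no H
  1 × O: no H
  1 × S: 1 H
  Total hydrogens = 19.
Molecular formula: C14H19N3O3S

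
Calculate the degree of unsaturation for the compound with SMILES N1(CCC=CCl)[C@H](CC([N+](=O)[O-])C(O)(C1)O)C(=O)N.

Molecular formula from the SMILES: C10H16ClN3O5.
DoU = (2C + 2 + N − H − X)/2 = (2·10 + 2 + 3 − 16 − 1)/2 = 8/2 = 4.
(Structurally: 1 ring(s) + 3 π bond(s) = 4.)

4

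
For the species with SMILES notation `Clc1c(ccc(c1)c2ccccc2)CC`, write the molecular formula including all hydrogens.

Heavy atoms from the SMILES: 14 C, 1 Cl.
Implicit hydrogens by atom environment:
  8 × C (aromatic): 1 H each → 8
  4 × C (aromatic): no H
  1 × C: 3 H
  1 × C: 2 H
  1 × Cl: no H
  Total hydrogens = 13.
Molecular formula: C14H13Cl

C14H13Cl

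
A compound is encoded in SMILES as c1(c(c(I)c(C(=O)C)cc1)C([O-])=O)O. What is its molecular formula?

Heavy atoms from the SMILES: 9 C, 1 I, 4 O.
Implicit hydrogens by atom environment:
  4 × C (aromatic): no H
  2 × C (aromatic): 1 H each → 2
  2 × C: no H
  2 × O: no H
  1 × C: 3 H
  1 × I: no H
  1 × O: 1 H
  1 × O (charge -1): no H
  Total hydrogens = 6.
Net charge -1.
Molecular formula: C9H6IO4-

C9H6IO4-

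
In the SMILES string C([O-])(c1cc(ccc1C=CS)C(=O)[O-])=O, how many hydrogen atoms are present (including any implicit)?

6

Hydrogens are implicit in SMILES; fill each atom to its normal valence:
  3 × C (aromatic): 1 H each → 3
  3 × C (aromatic): no H
  2 × C: 1 H each → 2
  2 × C: no H
  2 × O: no H
  2 × O (charge -1): no H
  1 × S: 1 H
  Total hydrogens = 6.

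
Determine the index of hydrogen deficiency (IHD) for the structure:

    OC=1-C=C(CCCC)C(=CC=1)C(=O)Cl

Molecular formula from the SMILES: C11H13ClO2.
DoU = (2C + 2 + N − H − X)/2 = (2·11 + 2 + 0 − 13 − 1)/2 = 10/2 = 5.
(Structurally: 1 ring(s) + 4 π bond(s) = 5.)

5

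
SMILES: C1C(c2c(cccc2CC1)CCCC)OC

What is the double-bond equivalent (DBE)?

5

Molecular formula from the SMILES: C15H22O.
DoU = (2C + 2 + N − H − X)/2 = (2·15 + 2 + 0 − 22 − 0)/2 = 10/2 = 5.
(Structurally: 2 ring(s) + 3 π bond(s) = 5.)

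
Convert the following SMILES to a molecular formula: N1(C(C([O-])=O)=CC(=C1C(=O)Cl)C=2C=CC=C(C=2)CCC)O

Heavy atoms from the SMILES: 15 C, 1 Cl, 1 N, 4 O.
Implicit hydrogens by atom environment:
  5 × C (aromatic): 1 H each → 5
  5 × C (aromatic): no H
  2 × C: 2 H each → 4
  2 × C: no H
  2 × O: no H
  1 × C: 3 H
  1 × Cl: no H
  1 × N (aromatic): no H
  1 × O: 1 H
  1 × O (charge -1): no H
  Total hydrogens = 13.
Net charge -1.
Molecular formula: C15H13ClNO4-

C15H13ClNO4-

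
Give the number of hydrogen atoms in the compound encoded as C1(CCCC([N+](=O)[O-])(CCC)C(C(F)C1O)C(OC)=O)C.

24

Hydrogens are implicit in SMILES; fill each atom to its normal valence:
  5 × C: 2 H each → 10
  4 × C: 1 H each → 4
  3 × C: 3 H each → 9
  3 × O: no H
  2 × C: no H
  1 × F: no H
  1 × N (charge +1): no H
  1 × O: 1 H
  1 × O (charge -1): no H
  Total hydrogens = 24.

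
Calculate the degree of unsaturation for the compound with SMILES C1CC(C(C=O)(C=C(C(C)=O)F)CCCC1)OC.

4

Molecular formula from the SMILES: C14H21FO3.
DoU = (2C + 2 + N − H − X)/2 = (2·14 + 2 + 0 − 21 − 1)/2 = 8/2 = 4.
(Structurally: 1 ring(s) + 3 π bond(s) = 4.)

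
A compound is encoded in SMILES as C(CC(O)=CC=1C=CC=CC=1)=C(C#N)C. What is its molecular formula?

Heavy atoms from the SMILES: 13 C, 1 N, 1 O.
Implicit hydrogens by atom environment:
  5 × C (aromatic): 1 H each → 5
  3 × C: no H
  2 × C: 1 H each → 2
  1 × C: 3 H
  1 × C: 2 H
  1 × C (aromatic): no H
  1 × N: no H
  1 × O: 1 H
  Total hydrogens = 13.
Molecular formula: C13H13NO

C13H13NO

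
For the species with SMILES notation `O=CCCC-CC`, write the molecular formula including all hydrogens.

Heavy atoms from the SMILES: 6 C, 1 O.
Implicit hydrogens by atom environment:
  4 × C: 2 H each → 8
  1 × C: 3 H
  1 × C: 1 H
  1 × O: no H
  Total hydrogens = 12.
Molecular formula: C6H12O

C6H12O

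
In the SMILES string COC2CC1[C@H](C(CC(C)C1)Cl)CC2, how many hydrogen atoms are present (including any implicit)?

Hydrogens are implicit in SMILES; fill each atom to its normal valence:
  5 × C: 2 H each → 10
  5 × C: 1 H each → 5
  2 × C: 3 H each → 6
  1 × Cl: no H
  1 × O: no H
  Total hydrogens = 21.

21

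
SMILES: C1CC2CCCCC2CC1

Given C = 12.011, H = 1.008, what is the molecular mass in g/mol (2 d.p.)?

Molecular formula: C10H18.
M = 10×12.011 + 18×1.008 = 138.25 g/mol.

138.25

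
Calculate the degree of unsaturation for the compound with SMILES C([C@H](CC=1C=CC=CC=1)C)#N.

6

Molecular formula from the SMILES: C10H11N.
DoU = (2C + 2 + N − H − X)/2 = (2·10 + 2 + 1 − 11 − 0)/2 = 12/2 = 6.
(Structurally: 1 ring(s) + 5 π bond(s) = 6.)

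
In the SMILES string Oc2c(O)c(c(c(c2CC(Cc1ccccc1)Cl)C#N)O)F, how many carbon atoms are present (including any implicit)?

The symbol for carbon appears 16 times in the SMILES. Lowercase c denotes aromatic carbon and counts toward C.

16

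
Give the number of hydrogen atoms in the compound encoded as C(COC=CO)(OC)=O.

Hydrogens are implicit in SMILES; fill each atom to its normal valence:
  3 × O: no H
  2 × C: 1 H each → 2
  1 × C: 3 H
  1 × C: 2 H
  1 × C: no H
  1 × O: 1 H
  Total hydrogens = 8.

8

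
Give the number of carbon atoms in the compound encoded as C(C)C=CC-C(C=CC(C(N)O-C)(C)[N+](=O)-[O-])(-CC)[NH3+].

14

The symbol for carbon appears 14 times in the SMILES.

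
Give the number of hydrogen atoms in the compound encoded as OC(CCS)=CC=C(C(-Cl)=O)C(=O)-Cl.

8

Hydrogens are implicit in SMILES; fill each atom to its normal valence:
  4 × C: no H
  2 × C: 2 H each → 4
  2 × C: 1 H each → 2
  2 × Cl: no H
  2 × O: no H
  1 × O: 1 H
  1 × S: 1 H
  Total hydrogens = 8.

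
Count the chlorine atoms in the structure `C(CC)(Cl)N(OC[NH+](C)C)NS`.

1

The symbol for chlorine appears 1 time in the SMILES.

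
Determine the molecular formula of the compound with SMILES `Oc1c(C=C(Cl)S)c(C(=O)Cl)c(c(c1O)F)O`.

Heavy atoms from the SMILES: 9 C, 2 Cl, 1 F, 4 O, 1 S.
Implicit hydrogens by atom environment:
  6 × C (aromatic): no H
  3 × O: 1 H each → 3
  2 × C: no H
  2 × Cl: no H
  1 × C: 1 H
  1 × F: no H
  1 × O: no H
  1 × S: 1 H
  Total hydrogens = 5.
Molecular formula: C9H5Cl2FO4S

C9H5Cl2FO4S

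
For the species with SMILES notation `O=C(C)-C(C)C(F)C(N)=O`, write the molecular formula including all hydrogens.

Heavy atoms from the SMILES: 6 C, 1 F, 1 N, 2 O.
Implicit hydrogens by atom environment:
  2 × C: 3 H each → 6
  2 × C: 1 H each → 2
  2 × C: no H
  2 × O: no H
  1 × F: no H
  1 × N: 2 H
  Total hydrogens = 10.
Molecular formula: C6H10FNO2

C6H10FNO2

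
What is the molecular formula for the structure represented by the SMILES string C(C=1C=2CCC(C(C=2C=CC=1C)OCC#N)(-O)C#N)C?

Heavy atoms from the SMILES: 16 C, 2 N, 2 O.
Implicit hydrogens by atom environment:
  4 × C: 2 H each → 8
  4 × C (aromatic): no H
  3 × C: no H
  2 × C: 3 H each → 6
  2 × C (aromatic): 1 H each → 2
  2 × N: no H
  1 × C: 1 H
  1 × O: 1 H
  1 × O: no H
  Total hydrogens = 18.
Molecular formula: C16H18N2O2

C16H18N2O2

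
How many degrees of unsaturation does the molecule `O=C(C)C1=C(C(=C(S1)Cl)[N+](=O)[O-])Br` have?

Molecular formula from the SMILES: C6H3BrClNO3S.
DoU = (2C + 2 + N − H − X)/2 = (2·6 + 2 + 1 − 3 − 2)/2 = 10/2 = 5.
(Structurally: 1 ring(s) + 4 π bond(s) = 5.)

5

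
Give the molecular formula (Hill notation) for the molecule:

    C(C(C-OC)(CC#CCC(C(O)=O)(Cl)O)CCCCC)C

Heavy atoms from the SMILES: 16 C, 1 Cl, 4 O.
Implicit hydrogens by atom environment:
  8 × C: 2 H each → 16
  5 × C: no H
  3 × C: 3 H each → 9
  2 × O: 1 H each → 2
  2 × O: no H
  1 × Cl: no H
  Total hydrogens = 27.
Molecular formula: C16H27ClO4

C16H27ClO4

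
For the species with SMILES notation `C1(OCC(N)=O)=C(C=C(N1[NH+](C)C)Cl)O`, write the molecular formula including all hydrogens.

C8H13ClN3O3+

Heavy atoms from the SMILES: 8 C, 1 Cl, 3 N, 3 O.
Implicit hydrogens by atom environment:
  3 × C (aromatic): no H
  2 × C: 3 H each → 6
  2 × O: no H
  1 × C: 2 H
  1 × C (aromatic): 1 H
  1 × C: no H
  1 × Cl: no H
  1 × N: 2 H
  1 × N (charge +1): 1 H
  1 × N (aromatic): no H
  1 × O: 1 H
  Total hydrogens = 13.
Net charge +1.
Molecular formula: C8H13ClN3O3+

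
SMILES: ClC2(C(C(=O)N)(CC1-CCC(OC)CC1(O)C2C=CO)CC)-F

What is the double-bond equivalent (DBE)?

Molecular formula from the SMILES: C16H25ClFNO4.
DoU = (2C + 2 + N − H − X)/2 = (2·16 + 2 + 1 − 25 − 2)/2 = 8/2 = 4.
(Structurally: 2 ring(s) + 2 π bond(s) = 4.)

4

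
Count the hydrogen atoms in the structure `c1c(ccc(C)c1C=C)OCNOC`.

Hydrogens are implicit in SMILES; fill each atom to its normal valence:
  3 × C (aromatic): 1 H each → 3
  3 × C (aromatic): no H
  2 × C: 3 H each → 6
  2 × C: 2 H each → 4
  2 × O: no H
  1 × C: 1 H
  1 × N: 1 H
  Total hydrogens = 15.

15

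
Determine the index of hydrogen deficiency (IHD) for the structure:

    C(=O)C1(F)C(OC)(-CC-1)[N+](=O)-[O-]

3

Molecular formula from the SMILES: C6H8FNO4.
DoU = (2C + 2 + N − H − X)/2 = (2·6 + 2 + 1 − 8 − 1)/2 = 6/2 = 3.
(Structurally: 1 ring(s) + 2 π bond(s) = 3.)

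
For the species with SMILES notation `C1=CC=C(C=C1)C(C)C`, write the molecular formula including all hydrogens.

C9H12

Heavy atoms from the SMILES: 9 C.
Implicit hydrogens by atom environment:
  5 × C (aromatic): 1 H each → 5
  2 × C: 3 H each → 6
  1 × C: 1 H
  1 × C (aromatic): no H
  Total hydrogens = 12.
Molecular formula: C9H12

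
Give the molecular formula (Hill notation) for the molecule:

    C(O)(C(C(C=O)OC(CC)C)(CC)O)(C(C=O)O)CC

C14H26O6

Heavy atoms from the SMILES: 14 C, 6 O.
Implicit hydrogens by atom environment:
  5 × C: 1 H each → 5
  4 × C: 3 H each → 12
  3 × C: 2 H each → 6
  3 × O: 1 H each → 3
  3 × O: no H
  2 × C: no H
  Total hydrogens = 26.
Molecular formula: C14H26O6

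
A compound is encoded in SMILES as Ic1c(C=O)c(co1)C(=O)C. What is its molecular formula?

C7H5IO3

Heavy atoms from the SMILES: 7 C, 1 I, 3 O.
Implicit hydrogens by atom environment:
  3 × C (aromatic): no H
  2 × O: no H
  1 × C: 3 H
  1 × C (aromatic): 1 H
  1 × C: 1 H
  1 × C: no H
  1 × I: no H
  1 × O (aromatic): no H
  Total hydrogens = 5.
Molecular formula: C7H5IO3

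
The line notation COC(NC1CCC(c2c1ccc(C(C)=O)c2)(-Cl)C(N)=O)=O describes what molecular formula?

C15H17ClN2O4

Heavy atoms from the SMILES: 15 C, 1 Cl, 2 N, 4 O.
Implicit hydrogens by atom environment:
  4 × C: no H
  4 × O: no H
  3 × C (aromatic): 1 H each → 3
  3 × C (aromatic): no H
  2 × C: 3 H each → 6
  2 × C: 2 H each → 4
  1 × C: 1 H
  1 × Cl: no H
  1 × N: 2 H
  1 × N: 1 H
  Total hydrogens = 17.
Molecular formula: C15H17ClN2O4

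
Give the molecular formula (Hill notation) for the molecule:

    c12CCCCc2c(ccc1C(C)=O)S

Heavy atoms from the SMILES: 12 C, 1 O, 1 S.
Implicit hydrogens by atom environment:
  4 × C: 2 H each → 8
  4 × C (aromatic): no H
  2 × C (aromatic): 1 H each → 2
  1 × C: 3 H
  1 × C: no H
  1 × O: no H
  1 × S: 1 H
  Total hydrogens = 14.
Molecular formula: C12H14OS

C12H14OS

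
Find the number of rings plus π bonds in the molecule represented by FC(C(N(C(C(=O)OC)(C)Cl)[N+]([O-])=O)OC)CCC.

2

Molecular formula from the SMILES: C10H18ClFN2O5.
DoU = (2C + 2 + N − H − X)/2 = (2·10 + 2 + 2 − 18 − 2)/2 = 4/2 = 2.
(Structurally: 0 ring(s) + 2 π bond(s) = 2.)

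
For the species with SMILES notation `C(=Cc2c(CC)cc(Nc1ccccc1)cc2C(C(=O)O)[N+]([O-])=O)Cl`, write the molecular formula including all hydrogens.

C18H17ClN2O4

Heavy atoms from the SMILES: 18 C, 1 Cl, 2 N, 4 O.
Implicit hydrogens by atom environment:
  7 × C (aromatic): 1 H each → 7
  5 × C (aromatic): no H
  3 × C: 1 H each → 3
  2 × O: no H
  1 × C: 3 H
  1 × C: 2 H
  1 × C: no H
  1 × Cl: no H
  1 × N: 1 H
  1 × N (charge +1): no H
  1 × O: 1 H
  1 × O (charge -1): no H
  Total hydrogens = 17.
Molecular formula: C18H17ClN2O4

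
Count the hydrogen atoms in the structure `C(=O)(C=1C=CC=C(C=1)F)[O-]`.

4

Hydrogens are implicit in SMILES; fill each atom to its normal valence:
  4 × C (aromatic): 1 H each → 4
  2 × C (aromatic): no H
  1 × C: no H
  1 × F: no H
  1 × O: no H
  1 × O (charge -1): no H
  Total hydrogens = 4.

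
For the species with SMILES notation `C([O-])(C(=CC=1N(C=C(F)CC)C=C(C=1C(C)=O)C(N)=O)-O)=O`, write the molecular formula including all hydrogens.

C14H14FN2O5-

Heavy atoms from the SMILES: 14 C, 1 F, 2 N, 5 O.
Implicit hydrogens by atom environment:
  5 × C: no H
  3 × C (aromatic): no H
  3 × O: no H
  2 × C: 3 H each → 6
  2 × C: 1 H each → 2
  1 × C: 2 H
  1 × C (aromatic): 1 H
  1 × F: no H
  1 × N: 2 H
  1 × N (aromatic): no H
  1 × O: 1 H
  1 × O (charge -1): no H
  Total hydrogens = 14.
Net charge -1.
Molecular formula: C14H14FN2O5-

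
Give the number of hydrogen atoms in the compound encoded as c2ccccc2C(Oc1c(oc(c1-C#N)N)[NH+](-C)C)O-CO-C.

20

Hydrogens are implicit in SMILES; fill each atom to its normal valence:
  5 × C (aromatic): 1 H each → 5
  5 × C (aromatic): no H
  3 × C: 3 H each → 9
  3 × O: no H
  1 × C: 2 H
  1 × C: 1 H
  1 × C: no H
  1 × N: 2 H
  1 × N (charge +1): 1 H
  1 × N: no H
  1 × O (aromatic): no H
  Total hydrogens = 20.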